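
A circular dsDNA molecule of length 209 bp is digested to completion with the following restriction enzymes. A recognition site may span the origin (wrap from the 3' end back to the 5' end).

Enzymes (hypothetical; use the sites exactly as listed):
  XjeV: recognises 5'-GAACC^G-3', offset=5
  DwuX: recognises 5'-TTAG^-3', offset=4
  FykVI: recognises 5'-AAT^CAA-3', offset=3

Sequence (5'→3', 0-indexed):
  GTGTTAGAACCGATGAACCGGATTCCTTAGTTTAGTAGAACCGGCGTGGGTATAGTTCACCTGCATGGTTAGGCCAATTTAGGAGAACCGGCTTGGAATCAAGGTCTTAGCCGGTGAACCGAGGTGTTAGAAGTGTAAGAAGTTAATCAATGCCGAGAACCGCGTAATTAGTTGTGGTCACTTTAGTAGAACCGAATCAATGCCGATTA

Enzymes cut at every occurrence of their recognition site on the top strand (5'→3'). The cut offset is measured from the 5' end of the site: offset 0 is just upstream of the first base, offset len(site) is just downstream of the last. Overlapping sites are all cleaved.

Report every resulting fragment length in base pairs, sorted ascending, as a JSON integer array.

Per-enzyme occurrences:
  XjeV GAACCG/5: at [6, 14, 37, 84, 115, 156, 188] ⇒ [11, 19, 42, 89, 120, 161, 193]
  DwuX TTAG/4: at [3, 26, 31, 68, 78, 106, 126, 167, 182, 206] ⇒ [1, 7, 30, 35, 72, 82, 110, 130, 171, 186]
  FykVI AATCAA/3: at [96, 144, 194] ⇒ [99, 147, 197]

Pooled cuts: [1, 7, 11, 19, 30, 35, 42, 72, 82, 89, 99, 110, 120, 130, 147, 161, 171, 186, 193, 197]

Fragment lengths:
  1→7: 6 bp
  7→11: 4 bp
  11→19: 8 bp
  19→30: 11 bp
  30→35: 5 bp
  35→42: 7 bp
  42→72: 30 bp
  72→82: 10 bp
  82→89: 7 bp
  89→99: 10 bp
  99→110: 11 bp
  110→120: 10 bp
  120→130: 10 bp
  130→147: 17 bp
  147→161: 14 bp
  161→171: 10 bp
  171→186: 15 bp
  186→193: 7 bp
  193→197: 4 bp
  197→1 (wrap): 209-197+1 = 13 bp

[4,4,5,6,7,7,7,8,10,10,10,10,10,11,11,13,14,15,17,30]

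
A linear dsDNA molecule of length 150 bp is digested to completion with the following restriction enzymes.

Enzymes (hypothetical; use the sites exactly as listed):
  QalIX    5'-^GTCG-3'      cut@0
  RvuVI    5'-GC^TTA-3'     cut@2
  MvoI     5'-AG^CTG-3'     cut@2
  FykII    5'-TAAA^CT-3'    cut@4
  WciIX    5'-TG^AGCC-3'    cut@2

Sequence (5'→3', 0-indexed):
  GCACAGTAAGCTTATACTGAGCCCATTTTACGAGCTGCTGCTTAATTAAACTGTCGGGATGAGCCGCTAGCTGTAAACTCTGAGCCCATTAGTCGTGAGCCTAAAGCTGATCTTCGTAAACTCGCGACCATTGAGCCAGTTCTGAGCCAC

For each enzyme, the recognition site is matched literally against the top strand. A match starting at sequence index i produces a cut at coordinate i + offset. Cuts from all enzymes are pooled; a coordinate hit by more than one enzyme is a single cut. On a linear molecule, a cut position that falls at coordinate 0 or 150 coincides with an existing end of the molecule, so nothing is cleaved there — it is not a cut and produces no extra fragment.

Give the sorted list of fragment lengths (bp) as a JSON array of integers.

[2,5,6,6,7,7,8,9,9,9,9,9,11,11,13,14,15]

Scan for sites:
  QalIX GTCG/0: at [52, 91] ⇒ [52, 91]
  RvuVI GCTTA/2: at [9, 39] ⇒ [11, 41]
  MvoI AGCTG/2: at [32, 68, 104] ⇒ [34, 70, 106]
  FykII TAAACT/4: at [46, 73, 116] ⇒ [50, 77, 120]
  WciIX TGAGCC/2: at [17, 59, 80, 95, 131, 142] ⇒ [19, 61, 82, 97, 133, 144]

All cut coordinates (distinct, sorted): [11, 19, 34, 41, 50, 52, 61, 70, 77, 82, 91, 97, 106, 120, 133, 144]

Fragments:
  [0,11): 11 bp
  [11,19): 8 bp
  [19,34): 15 bp
  [34,41): 7 bp
  [41,50): 9 bp
  [50,52): 2 bp
  [52,61): 9 bp
  [61,70): 9 bp
  [70,77): 7 bp
  [77,82): 5 bp
  [82,91): 9 bp
  [91,97): 6 bp
  [97,106): 9 bp
  [106,120): 14 bp
  [120,133): 13 bp
  [133,144): 11 bp
  [144,150): 6 bp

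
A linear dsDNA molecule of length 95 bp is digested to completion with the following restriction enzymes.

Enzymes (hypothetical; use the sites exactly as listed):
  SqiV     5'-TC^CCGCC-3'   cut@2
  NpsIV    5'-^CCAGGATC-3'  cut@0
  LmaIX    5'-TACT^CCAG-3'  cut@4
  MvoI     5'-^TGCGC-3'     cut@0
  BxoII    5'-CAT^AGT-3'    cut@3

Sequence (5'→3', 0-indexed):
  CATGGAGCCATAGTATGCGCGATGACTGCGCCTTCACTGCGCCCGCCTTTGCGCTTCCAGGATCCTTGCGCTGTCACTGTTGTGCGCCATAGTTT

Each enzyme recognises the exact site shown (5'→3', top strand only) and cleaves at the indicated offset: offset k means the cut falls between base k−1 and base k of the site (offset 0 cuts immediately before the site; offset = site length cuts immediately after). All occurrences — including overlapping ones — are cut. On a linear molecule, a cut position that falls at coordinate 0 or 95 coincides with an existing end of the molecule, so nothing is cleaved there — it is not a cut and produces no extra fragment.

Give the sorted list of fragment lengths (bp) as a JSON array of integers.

Scan for sites:
  SqiV (TCCCGCC, off=2): no sites
  NpsIV (CCAGGATC, off=0): starts [56] → cuts [56]
  LmaIX (TACTCCAG, off=4): no sites
  MvoI (TGCGC, off=0): starts [15, 26, 37, 49, 66, 82] → cuts [15, 26, 37, 49, 66, 82]
  BxoII (CATAGT, off=3): starts [8, 87] → cuts [11, 90]

Pooled cuts: [11, 15, 26, 37, 49, 56, 66, 82, 90]

Fragments:
  [0,11): 11 bp
  [11,15): 4 bp
  [15,26): 11 bp
  [26,37): 11 bp
  [37,49): 12 bp
  [49,56): 7 bp
  [56,66): 10 bp
  [66,82): 16 bp
  [82,90): 8 bp
  [90,95): 5 bp

[4,5,7,8,10,11,11,11,12,16]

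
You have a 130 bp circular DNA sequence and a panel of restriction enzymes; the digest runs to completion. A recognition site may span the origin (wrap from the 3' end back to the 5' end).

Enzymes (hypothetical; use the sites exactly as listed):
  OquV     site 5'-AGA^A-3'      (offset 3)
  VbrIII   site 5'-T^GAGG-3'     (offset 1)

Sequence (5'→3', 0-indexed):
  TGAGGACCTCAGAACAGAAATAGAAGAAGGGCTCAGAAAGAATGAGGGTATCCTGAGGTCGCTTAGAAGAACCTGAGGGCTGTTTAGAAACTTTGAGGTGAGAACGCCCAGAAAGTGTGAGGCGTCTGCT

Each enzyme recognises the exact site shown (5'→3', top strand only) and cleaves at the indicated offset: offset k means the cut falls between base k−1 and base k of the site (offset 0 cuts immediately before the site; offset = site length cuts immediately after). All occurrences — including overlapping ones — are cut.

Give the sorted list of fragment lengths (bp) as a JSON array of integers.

[2,3,3,4,4,5,6,6,6,9,9,10,11,12,13,13,14]

Per-enzyme occurrences:
  OquV AGAA/3: at [10, 15, 21, 24, 34, 38, 64, 67, 85, 100, 109] ⇒ [13, 18, 24, 27, 37, 41, 67, 70, 88, 103, 112]
  VbrIII TGAGG/1: at [0, 42, 53, 73, 93, 117] ⇒ [1, 43, 54, 74, 94, 118]

Pooled cuts: [1, 13, 18, 24, 27, 37, 41, 43, 54, 67, 70, 74, 88, 94, 103, 112, 118]

Fragment lengths:
  1→13: 12 bp
  13→18: 5 bp
  18→24: 6 bp
  24→27: 3 bp
  27→37: 10 bp
  37→41: 4 bp
  41→43: 2 bp
  43→54: 11 bp
  54→67: 13 bp
  67→70: 3 bp
  70→74: 4 bp
  74→88: 14 bp
  88→94: 6 bp
  94→103: 9 bp
  103→112: 9 bp
  112→118: 6 bp
  118→1 (wrap): 130-118+1 = 13 bp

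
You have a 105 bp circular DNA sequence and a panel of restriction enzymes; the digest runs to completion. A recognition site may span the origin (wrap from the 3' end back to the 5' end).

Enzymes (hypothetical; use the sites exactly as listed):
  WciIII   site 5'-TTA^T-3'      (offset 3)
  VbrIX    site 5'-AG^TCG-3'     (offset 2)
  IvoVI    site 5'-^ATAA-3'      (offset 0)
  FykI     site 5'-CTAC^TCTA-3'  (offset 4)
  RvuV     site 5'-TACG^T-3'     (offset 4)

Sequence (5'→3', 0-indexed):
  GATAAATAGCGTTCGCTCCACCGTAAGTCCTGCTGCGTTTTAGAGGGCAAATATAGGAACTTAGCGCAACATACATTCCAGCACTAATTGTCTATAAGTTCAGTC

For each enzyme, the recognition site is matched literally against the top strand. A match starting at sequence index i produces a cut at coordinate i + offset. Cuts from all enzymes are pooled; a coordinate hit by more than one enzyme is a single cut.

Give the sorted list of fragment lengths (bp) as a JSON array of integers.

[3,10,92]

Scan for sites:
  WciIII (TTAT, off=3): no sites
  VbrIX AGTCG/2: at [101] ⇒ [103]
  IvoVI ATAA/0: at [1, 93] ⇒ [1, 93]
  FykI (CTACTCTA, off=4): no sites
  RvuV (TACGT, off=4): no sites

All cut coordinates (distinct, sorted): [1, 93, 103]

Fragments:
  1→93: 92 bp
  93→103: 10 bp
  103→1 (wrap): 105-103+1 = 3 bp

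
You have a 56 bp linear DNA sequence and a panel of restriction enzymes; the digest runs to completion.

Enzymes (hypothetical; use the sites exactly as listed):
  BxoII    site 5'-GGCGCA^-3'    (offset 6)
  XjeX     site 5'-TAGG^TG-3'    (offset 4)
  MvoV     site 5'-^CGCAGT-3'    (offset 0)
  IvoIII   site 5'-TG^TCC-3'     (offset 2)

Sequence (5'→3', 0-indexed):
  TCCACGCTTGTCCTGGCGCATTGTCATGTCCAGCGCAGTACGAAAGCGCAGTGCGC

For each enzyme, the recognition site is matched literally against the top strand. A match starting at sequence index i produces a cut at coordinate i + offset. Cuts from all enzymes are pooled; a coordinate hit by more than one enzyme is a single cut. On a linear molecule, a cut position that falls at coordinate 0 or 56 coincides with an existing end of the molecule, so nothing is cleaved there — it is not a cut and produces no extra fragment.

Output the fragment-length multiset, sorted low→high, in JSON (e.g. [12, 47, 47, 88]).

Scan for sites:
  BxoII GGCGCA/6: at [14] ⇒ [20]
  XjeX (TAGGTG, off=4): no sites
  MvoV CGCAGT/0: at [33, 46] ⇒ [33, 46]
  IvoIII TGTCC/2: at [8, 26] ⇒ [10, 28]

All cut coordinates (distinct, sorted): [10, 20, 28, 33, 46]

Fragment lengths:
  [0,10): 10 bp
  [10,20): 10 bp
  [20,28): 8 bp
  [28,33): 5 bp
  [33,46): 13 bp
  [46,56): 10 bp

[5,8,10,10,10,13]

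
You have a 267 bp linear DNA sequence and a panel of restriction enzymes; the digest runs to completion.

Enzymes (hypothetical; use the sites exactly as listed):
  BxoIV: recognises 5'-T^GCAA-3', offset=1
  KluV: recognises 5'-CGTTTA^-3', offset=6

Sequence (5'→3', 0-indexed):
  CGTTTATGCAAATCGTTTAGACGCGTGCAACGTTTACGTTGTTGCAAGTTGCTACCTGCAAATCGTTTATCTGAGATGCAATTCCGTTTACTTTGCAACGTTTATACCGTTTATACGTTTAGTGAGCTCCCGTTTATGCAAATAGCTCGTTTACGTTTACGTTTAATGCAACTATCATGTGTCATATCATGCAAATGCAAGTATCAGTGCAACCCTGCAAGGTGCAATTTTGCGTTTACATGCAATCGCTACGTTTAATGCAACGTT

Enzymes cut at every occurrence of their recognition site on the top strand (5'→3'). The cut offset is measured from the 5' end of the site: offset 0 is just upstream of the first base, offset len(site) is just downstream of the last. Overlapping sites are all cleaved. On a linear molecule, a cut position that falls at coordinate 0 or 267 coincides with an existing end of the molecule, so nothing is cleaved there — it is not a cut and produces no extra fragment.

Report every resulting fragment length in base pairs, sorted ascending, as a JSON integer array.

[1,1,2,2,3,4,6,6,6,6,7,7,7,8,8,8,8,9,10,10,12,12,12,13,14,15,15,16,16,23]

Scan for sites:
  BxoIV TGCAA/1: at [6, 25, 42, 56, 76, 93, 136, 166, 189, 195, 207, 215, 222, 240, 258] ⇒ [7, 26, 43, 57, 77, 94, 137, 167, 190, 196, 208, 216, 223, 241, 259]
  KluV CGTTTA/6: at [0, 13, 30, 63, 84, 98, 107, 115, 130, 147, 153, 159, 232, 251] ⇒ [6, 19, 36, 69, 90, 104, 113, 121, 136, 153, 159, 165, 238, 257]

Pooled cuts: [6, 7, 19, 26, 36, 43, 57, 69, 77, 90, 94, 104, 113, 121, 136, 137, 153, 159, 165, 167, 190, 196, 208, 216, 223, 238, 241, 257, 259]

Fragments:
  [0,6): 6 bp
  [6,7): 1 bp
  [7,19): 12 bp
  [19,26): 7 bp
  [26,36): 10 bp
  [36,43): 7 bp
  [43,57): 14 bp
  [57,69): 12 bp
  [69,77): 8 bp
  [77,90): 13 bp
  [90,94): 4 bp
  [94,104): 10 bp
  [104,113): 9 bp
  [113,121): 8 bp
  [121,136): 15 bp
  [136,137): 1 bp
  [137,153): 16 bp
  [153,159): 6 bp
  [159,165): 6 bp
  [165,167): 2 bp
  [167,190): 23 bp
  [190,196): 6 bp
  [196,208): 12 bp
  [208,216): 8 bp
  [216,223): 7 bp
  [223,238): 15 bp
  [238,241): 3 bp
  [241,257): 16 bp
  [257,259): 2 bp
  [259,267): 8 bp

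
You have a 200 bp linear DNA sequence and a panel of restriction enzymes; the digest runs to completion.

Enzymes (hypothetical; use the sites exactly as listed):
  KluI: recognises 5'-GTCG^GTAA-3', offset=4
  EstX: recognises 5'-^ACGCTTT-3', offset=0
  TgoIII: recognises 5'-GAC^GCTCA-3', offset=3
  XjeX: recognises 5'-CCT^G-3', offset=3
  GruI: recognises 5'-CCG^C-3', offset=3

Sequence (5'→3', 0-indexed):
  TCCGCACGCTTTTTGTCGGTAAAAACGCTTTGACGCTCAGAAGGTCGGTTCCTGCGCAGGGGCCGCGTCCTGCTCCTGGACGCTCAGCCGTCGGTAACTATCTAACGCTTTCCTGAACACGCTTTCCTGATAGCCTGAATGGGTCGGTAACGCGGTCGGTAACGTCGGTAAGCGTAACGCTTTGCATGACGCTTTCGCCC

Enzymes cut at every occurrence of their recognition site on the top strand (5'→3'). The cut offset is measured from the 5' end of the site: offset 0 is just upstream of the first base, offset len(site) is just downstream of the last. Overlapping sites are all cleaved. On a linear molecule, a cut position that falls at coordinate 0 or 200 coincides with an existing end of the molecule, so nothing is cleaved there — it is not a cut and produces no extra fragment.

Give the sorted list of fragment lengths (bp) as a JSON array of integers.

Per-enzyme occurrences:
  KluI GTCGGTAA/4: at [14, 89, 142, 154, 163] ⇒ [18, 93, 146, 158, 167]
  EstX ACGCTTT/0: at [5, 24, 104, 118, 176, 188] ⇒ [5, 24, 104, 118, 176, 188]
  TgoIII GACGCTCA/3: at [31, 78] ⇒ [34, 81]
  XjeX CCTG/3: at [50, 68, 74, 111, 125, 133] ⇒ [53, 71, 77, 114, 128, 136]
  GruI CCGC/3: at [1, 62] ⇒ [4, 65]

Pooled cuts: [4, 5, 18, 24, 34, 53, 65, 71, 77, 81, 93, 104, 114, 118, 128, 136, 146, 158, 167, 176, 188]

Fragments:
  [0,4): 4 bp
  [4,5): 1 bp
  [5,18): 13 bp
  [18,24): 6 bp
  [24,34): 10 bp
  [34,53): 19 bp
  [53,65): 12 bp
  [65,71): 6 bp
  [71,77): 6 bp
  [77,81): 4 bp
  [81,93): 12 bp
  [93,104): 11 bp
  [104,114): 10 bp
  [114,118): 4 bp
  [118,128): 10 bp
  [128,136): 8 bp
  [136,146): 10 bp
  [146,158): 12 bp
  [158,167): 9 bp
  [167,176): 9 bp
  [176,188): 12 bp
  [188,200): 12 bp

[1,4,4,4,6,6,6,8,9,9,10,10,10,10,11,12,12,12,12,12,13,19]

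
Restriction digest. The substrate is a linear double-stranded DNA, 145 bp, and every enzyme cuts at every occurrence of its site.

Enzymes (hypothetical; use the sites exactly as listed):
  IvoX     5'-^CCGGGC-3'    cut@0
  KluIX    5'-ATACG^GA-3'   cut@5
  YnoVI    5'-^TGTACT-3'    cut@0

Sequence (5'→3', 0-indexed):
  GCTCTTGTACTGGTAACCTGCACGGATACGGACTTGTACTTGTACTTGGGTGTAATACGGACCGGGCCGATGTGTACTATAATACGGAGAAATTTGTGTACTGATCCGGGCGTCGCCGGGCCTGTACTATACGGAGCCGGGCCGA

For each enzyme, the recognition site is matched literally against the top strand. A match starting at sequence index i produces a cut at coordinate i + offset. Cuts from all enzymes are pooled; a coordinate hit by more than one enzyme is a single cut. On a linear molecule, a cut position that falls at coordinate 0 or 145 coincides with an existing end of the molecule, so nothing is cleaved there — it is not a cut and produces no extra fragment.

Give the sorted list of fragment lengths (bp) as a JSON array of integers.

[2,3,4,5,6,7,9,9,10,10,11,11,14,19,25]

Per-enzyme occurrences:
  IvoX CCGGGC/0: at [61, 105, 115, 136] ⇒ [61, 105, 115, 136]
  KluIX ATACGGA/5: at [25, 54, 81, 128] ⇒ [30, 59, 86, 133]
  YnoVI TGTACT/0: at [5, 34, 40, 72, 96, 122] ⇒ [5, 34, 40, 72, 96, 122]

Pooled cuts: [5, 30, 34, 40, 59, 61, 72, 86, 96, 105, 115, 122, 133, 136]

Fragments:
  [0,5): 5 bp
  [5,30): 25 bp
  [30,34): 4 bp
  [34,40): 6 bp
  [40,59): 19 bp
  [59,61): 2 bp
  [61,72): 11 bp
  [72,86): 14 bp
  [86,96): 10 bp
  [96,105): 9 bp
  [105,115): 10 bp
  [115,122): 7 bp
  [122,133): 11 bp
  [133,136): 3 bp
  [136,145): 9 bp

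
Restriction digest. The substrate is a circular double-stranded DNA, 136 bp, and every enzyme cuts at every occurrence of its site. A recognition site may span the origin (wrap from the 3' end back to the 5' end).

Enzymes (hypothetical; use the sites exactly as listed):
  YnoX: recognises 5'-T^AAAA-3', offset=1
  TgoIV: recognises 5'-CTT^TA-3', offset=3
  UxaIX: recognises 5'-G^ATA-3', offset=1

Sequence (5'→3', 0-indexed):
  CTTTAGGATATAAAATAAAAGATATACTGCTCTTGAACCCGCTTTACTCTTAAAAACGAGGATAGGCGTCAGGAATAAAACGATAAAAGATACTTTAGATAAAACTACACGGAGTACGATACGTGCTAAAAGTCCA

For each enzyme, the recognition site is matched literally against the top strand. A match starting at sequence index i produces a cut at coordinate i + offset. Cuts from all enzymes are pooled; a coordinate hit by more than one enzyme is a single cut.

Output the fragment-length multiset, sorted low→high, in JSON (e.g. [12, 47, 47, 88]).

[2,2,3,4,4,5,5,5,6,6,7,9,10,12,15,18,23]

Scan for sites:
  YnoX TAAAA/1: at [10, 15, 50, 75, 83, 99, 126] ⇒ [11, 16, 51, 76, 84, 100, 127]
  TgoIV CTTTA/3: at [0, 41, 92] ⇒ [3, 44, 95]
  UxaIX GATA/1: at [6, 20, 60, 81, 88, 97, 117] ⇒ [7, 21, 61, 82, 89, 98, 118]

All cut coordinates (distinct, sorted): [3, 7, 11, 16, 21, 44, 51, 61, 76, 82, 84, 89, 95, 98, 100, 118, 127]

Fragments:
  3→7: 4 bp
  7→11: 4 bp
  11→16: 5 bp
  16→21: 5 bp
  21→44: 23 bp
  44→51: 7 bp
  51→61: 10 bp
  61→76: 15 bp
  76→82: 6 bp
  82→84: 2 bp
  84→89: 5 bp
  89→95: 6 bp
  95→98: 3 bp
  98→100: 2 bp
  100→118: 18 bp
  118→127: 9 bp
  127→3 (wrap): 136-127+3 = 12 bp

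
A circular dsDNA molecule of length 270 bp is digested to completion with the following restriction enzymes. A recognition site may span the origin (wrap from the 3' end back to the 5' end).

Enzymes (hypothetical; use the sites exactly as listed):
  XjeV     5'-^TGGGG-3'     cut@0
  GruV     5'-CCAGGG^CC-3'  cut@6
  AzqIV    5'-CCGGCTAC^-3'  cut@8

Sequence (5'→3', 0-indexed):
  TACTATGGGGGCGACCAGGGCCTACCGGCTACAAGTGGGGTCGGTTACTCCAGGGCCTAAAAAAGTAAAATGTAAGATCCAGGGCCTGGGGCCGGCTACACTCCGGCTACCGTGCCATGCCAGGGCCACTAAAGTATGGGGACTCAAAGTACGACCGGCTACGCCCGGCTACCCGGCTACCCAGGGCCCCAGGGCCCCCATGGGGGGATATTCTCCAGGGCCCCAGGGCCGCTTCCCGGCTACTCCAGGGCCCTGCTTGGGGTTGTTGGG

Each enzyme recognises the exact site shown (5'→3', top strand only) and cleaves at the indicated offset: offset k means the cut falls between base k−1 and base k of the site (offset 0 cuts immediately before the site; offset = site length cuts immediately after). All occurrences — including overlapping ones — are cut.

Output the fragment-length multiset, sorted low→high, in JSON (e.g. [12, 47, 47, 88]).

[2,3,6,6,7,7,8,8,8,10,11,11,12,13,15,15,15,18,20,20,26,29]

Site scan:
  XjeV TGGGG/0: at [5, 35, 86, 136, 200, 257] ⇒ [5, 35, 86, 136, 200, 257]
  GruV CCAGGGCC/6: at [14, 49, 78, 119, 180, 188, 214, 222, 244] ⇒ [20, 55, 84, 125, 186, 194, 220, 228, 250]
  AzqIV CCGGCTAC/8: at [24, 91, 102, 154, 164, 172, 235] ⇒ [32, 99, 110, 162, 172, 180, 243]

All cut coordinates (distinct, sorted): [5, 20, 32, 35, 55, 84, 86, 99, 110, 125, 136, 162, 172, 180, 186, 194, 200, 220, 228, 243, 250, 257]

Fragments:
  5→20: 15 bp
  20→32: 12 bp
  32→35: 3 bp
  35→55: 20 bp
  55→84: 29 bp
  84→86: 2 bp
  86→99: 13 bp
  99→110: 11 bp
  110→125: 15 bp
  125→136: 11 bp
  136→162: 26 bp
  162→172: 10 bp
  172→180: 8 bp
  180→186: 6 bp
  186→194: 8 bp
  194→200: 6 bp
  200→220: 20 bp
  220→228: 8 bp
  228→243: 15 bp
  243→250: 7 bp
  250→257: 7 bp
  257→5 (wrap): 270-257+5 = 18 bp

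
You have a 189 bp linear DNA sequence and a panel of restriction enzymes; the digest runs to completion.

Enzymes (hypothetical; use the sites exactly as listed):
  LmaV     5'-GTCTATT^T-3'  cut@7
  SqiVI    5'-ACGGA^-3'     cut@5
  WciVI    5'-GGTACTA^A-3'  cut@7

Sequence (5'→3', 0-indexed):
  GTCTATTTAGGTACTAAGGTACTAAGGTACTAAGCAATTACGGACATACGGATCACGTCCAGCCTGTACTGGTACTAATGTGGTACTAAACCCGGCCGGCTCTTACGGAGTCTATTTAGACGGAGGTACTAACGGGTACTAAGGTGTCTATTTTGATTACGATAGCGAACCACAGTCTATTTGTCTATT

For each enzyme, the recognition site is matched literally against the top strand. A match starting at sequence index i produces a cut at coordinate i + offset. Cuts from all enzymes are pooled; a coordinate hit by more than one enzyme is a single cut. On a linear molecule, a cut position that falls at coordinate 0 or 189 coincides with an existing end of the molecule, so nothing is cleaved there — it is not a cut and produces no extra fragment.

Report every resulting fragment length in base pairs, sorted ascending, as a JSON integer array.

[7,7,7,8,8,8,8,8,9,10,11,11,12,21,25,29]

Per-enzyme occurrences:
  LmaV GTCTATTT/7: at [0, 109, 145, 174] ⇒ [7, 116, 152, 181]
  SqiVI ACGGA/5: at [39, 47, 104, 119] ⇒ [44, 52, 109, 124]
  WciVI GGTACTAA/7: at [9, 17, 25, 70, 81, 124, 134] ⇒ [16, 24, 32, 77, 88, 131, 141]

All cut coordinates (distinct, sorted): [7, 16, 24, 32, 44, 52, 77, 88, 109, 116, 124, 131, 141, 152, 181]

Fragments:
  [0,7): 7 bp
  [7,16): 9 bp
  [16,24): 8 bp
  [24,32): 8 bp
  [32,44): 12 bp
  [44,52): 8 bp
  [52,77): 25 bp
  [77,88): 11 bp
  [88,109): 21 bp
  [109,116): 7 bp
  [116,124): 8 bp
  [124,131): 7 bp
  [131,141): 10 bp
  [141,152): 11 bp
  [152,181): 29 bp
  [181,189): 8 bp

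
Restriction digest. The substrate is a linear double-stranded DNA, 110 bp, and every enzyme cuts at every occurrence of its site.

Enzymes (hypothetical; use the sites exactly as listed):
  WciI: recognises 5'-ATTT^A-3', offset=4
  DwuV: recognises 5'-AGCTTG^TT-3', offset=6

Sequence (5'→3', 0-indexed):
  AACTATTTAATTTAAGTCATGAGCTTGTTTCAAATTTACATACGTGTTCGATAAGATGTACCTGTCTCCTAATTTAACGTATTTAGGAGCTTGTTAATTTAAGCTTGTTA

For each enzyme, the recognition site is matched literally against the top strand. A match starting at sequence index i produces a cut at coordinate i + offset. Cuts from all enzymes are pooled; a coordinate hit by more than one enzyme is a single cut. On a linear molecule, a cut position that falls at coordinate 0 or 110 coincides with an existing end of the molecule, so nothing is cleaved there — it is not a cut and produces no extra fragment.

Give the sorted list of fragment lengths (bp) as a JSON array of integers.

[3,5,7,7,8,9,9,10,14,38]

Scan for sites:
  WciI (ATTTA, off=4): starts [4, 9, 33, 71, 80, 96] → cuts [8, 13, 37, 75, 84, 100]
  DwuV (AGCTTGTT, off=6): starts [21, 87, 101] → cuts [27, 93, 107]

All cut coordinates (distinct, sorted): [8, 13, 27, 37, 75, 84, 93, 100, 107]

Fragment lengths:
  [0,8): 8 bp
  [8,13): 5 bp
  [13,27): 14 bp
  [27,37): 10 bp
  [37,75): 38 bp
  [75,84): 9 bp
  [84,93): 9 bp
  [93,100): 7 bp
  [100,107): 7 bp
  [107,110): 3 bp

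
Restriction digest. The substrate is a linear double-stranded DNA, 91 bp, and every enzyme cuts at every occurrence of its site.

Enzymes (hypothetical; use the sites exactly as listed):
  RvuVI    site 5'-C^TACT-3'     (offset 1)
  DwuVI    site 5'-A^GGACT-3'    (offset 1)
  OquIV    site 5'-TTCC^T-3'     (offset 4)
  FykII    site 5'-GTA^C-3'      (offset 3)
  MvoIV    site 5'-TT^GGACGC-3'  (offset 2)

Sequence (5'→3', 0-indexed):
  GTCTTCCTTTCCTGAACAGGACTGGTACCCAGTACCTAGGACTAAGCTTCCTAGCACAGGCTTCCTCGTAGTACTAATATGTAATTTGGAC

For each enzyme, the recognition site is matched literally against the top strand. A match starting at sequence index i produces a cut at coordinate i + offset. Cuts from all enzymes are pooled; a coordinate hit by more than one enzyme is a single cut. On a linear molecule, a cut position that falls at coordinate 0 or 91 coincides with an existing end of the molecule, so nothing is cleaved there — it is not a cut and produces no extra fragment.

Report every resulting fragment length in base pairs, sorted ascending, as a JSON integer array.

Scan for sites:
  RvuVI (CTACT, off=1): no sites
  DwuVI AGGACT/1: at [17, 37] ⇒ [18, 38]
  OquIV TTCCT/4: at [3, 8, 47, 61] ⇒ [7, 12, 51, 65]
  FykII GTAC/3: at [24, 31, 70] ⇒ [27, 34, 73]
  MvoIV (TTGGACGC, off=2): no sites

All cut coordinates (distinct, sorted): [7, 12, 18, 27, 34, 38, 51, 65, 73]

Fragments:
  [0,7): 7 bp
  [7,12): 5 bp
  [12,18): 6 bp
  [18,27): 9 bp
  [27,34): 7 bp
  [34,38): 4 bp
  [38,51): 13 bp
  [51,65): 14 bp
  [65,73): 8 bp
  [73,91): 18 bp

[4,5,6,7,7,8,9,13,14,18]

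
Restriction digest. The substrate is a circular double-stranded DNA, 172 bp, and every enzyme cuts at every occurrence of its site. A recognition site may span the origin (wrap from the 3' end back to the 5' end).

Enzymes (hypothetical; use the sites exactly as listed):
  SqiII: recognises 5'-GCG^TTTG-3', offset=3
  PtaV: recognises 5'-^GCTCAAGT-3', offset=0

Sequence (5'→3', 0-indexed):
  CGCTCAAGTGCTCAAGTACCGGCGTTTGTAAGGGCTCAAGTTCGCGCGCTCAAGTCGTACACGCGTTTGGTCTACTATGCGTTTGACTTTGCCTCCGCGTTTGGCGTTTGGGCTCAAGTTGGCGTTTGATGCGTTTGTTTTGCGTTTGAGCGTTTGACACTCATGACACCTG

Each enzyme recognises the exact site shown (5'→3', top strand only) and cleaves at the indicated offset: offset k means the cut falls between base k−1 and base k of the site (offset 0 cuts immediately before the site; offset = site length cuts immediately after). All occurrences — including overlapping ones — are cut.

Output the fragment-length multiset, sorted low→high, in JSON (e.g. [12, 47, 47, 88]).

[5,7,8,8,9,9,11,13,14,15,16,18,18,21]

Per-enzyme occurrences:
  SqiII GCGTTTG/3: at [21, 62, 78, 96, 103, 121, 130, 141, 149] ⇒ [24, 65, 81, 99, 106, 124, 133, 144, 152]
  PtaV GCTCAAGT/0: at [1, 9, 33, 47, 111] ⇒ [1, 9, 33, 47, 111]

All cut coordinates (distinct, sorted): [1, 9, 24, 33, 47, 65, 81, 99, 106, 111, 124, 133, 144, 152]

Fragment lengths:
  1→9: 8 bp
  9→24: 15 bp
  24→33: 9 bp
  33→47: 14 bp
  47→65: 18 bp
  65→81: 16 bp
  81→99: 18 bp
  99→106: 7 bp
  106→111: 5 bp
  111→124: 13 bp
  124→133: 9 bp
  133→144: 11 bp
  144→152: 8 bp
  152→1 (wrap): 172-152+1 = 21 bp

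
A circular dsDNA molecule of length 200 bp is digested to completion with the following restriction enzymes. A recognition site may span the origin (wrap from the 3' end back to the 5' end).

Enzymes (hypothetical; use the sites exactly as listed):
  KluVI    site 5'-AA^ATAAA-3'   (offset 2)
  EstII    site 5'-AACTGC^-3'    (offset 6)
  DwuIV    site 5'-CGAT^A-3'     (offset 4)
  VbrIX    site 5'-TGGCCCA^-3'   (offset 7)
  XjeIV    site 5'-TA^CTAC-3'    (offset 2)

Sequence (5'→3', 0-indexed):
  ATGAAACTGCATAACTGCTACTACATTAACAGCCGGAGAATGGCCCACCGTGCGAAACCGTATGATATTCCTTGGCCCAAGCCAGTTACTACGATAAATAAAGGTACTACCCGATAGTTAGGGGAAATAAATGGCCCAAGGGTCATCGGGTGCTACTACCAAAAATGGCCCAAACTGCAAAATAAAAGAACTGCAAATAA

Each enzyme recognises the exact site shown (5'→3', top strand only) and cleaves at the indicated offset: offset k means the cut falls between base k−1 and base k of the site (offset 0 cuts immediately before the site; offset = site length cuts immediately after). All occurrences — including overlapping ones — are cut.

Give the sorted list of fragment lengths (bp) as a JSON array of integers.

[2,2,2,3,6,7,8,9,9,9,11,12,13,14,17,17,27,32]

Per-enzyme occurrences:
  KluVI (AAATAAA, off=2): starts [95, 124, 179, 194] → cuts [97, 126, 181, 196]
  EstII (AACTGC, off=6): starts [4, 12, 172, 188] → cuts [10, 18, 178, 194]
  DwuIV (CGATA, off=4): starts [91, 111] → cuts [95, 115]
  VbrIX (TGGCCCA, off=7): starts [40, 72, 131, 165] → cuts [47, 79, 138, 172]
  XjeIV (TACTAC, off=2): starts [18, 86, 104, 153] → cuts [20, 88, 106, 155]

Pooled cuts: [10, 18, 20, 47, 79, 88, 95, 97, 106, 115, 126, 138, 155, 172, 178, 181, 194, 196]

Fragments:
  10→18: 8 bp
  18→20: 2 bp
  20→47: 27 bp
  47→79: 32 bp
  79→88: 9 bp
  88→95: 7 bp
  95→97: 2 bp
  97→106: 9 bp
  106→115: 9 bp
  115→126: 11 bp
  126→138: 12 bp
  138→155: 17 bp
  155→172: 17 bp
  172→178: 6 bp
  178→181: 3 bp
  181→194: 13 bp
  194→196: 2 bp
  196→10 (wrap): 200-196+10 = 14 bp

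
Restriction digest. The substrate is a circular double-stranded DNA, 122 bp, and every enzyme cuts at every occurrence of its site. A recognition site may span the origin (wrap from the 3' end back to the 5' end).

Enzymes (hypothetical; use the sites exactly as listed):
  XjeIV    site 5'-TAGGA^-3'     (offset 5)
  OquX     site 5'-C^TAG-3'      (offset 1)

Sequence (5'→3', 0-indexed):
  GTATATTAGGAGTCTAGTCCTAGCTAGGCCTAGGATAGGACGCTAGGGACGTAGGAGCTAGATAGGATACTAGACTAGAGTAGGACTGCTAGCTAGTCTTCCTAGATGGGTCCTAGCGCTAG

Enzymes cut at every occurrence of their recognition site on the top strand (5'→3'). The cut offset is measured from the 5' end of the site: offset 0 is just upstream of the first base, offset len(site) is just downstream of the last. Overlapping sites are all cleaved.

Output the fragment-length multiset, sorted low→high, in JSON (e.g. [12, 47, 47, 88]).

[2,3,3,3,4,4,4,5,5,5,6,6,6,9,9,10,11,13,14]

Per-enzyme occurrences:
  XjeIV TAGGA/5: at [6, 30, 35, 51, 62, 80] ⇒ [11, 35, 40, 56, 67, 85]
  OquX CTAG/1: at [13, 19, 23, 29, 42, 57, 69, 74, 88, 92, 101, 112, 118] ⇒ [14, 20, 24, 30, 43, 58, 70, 75, 89, 93, 102, 113, 119]

Pooled cuts: [11, 14, 20, 24, 30, 35, 40, 43, 56, 58, 67, 70, 75, 85, 89, 93, 102, 113, 119]

Fragments:
  11→14: 3 bp
  14→20: 6 bp
  20→24: 4 bp
  24→30: 6 bp
  30→35: 5 bp
  35→40: 5 bp
  40→43: 3 bp
  43→56: 13 bp
  56→58: 2 bp
  58→67: 9 bp
  67→70: 3 bp
  70→75: 5 bp
  75→85: 10 bp
  85→89: 4 bp
  89→93: 4 bp
  93→102: 9 bp
  102→113: 11 bp
  113→119: 6 bp
  119→11 (wrap): 122-119+11 = 14 bp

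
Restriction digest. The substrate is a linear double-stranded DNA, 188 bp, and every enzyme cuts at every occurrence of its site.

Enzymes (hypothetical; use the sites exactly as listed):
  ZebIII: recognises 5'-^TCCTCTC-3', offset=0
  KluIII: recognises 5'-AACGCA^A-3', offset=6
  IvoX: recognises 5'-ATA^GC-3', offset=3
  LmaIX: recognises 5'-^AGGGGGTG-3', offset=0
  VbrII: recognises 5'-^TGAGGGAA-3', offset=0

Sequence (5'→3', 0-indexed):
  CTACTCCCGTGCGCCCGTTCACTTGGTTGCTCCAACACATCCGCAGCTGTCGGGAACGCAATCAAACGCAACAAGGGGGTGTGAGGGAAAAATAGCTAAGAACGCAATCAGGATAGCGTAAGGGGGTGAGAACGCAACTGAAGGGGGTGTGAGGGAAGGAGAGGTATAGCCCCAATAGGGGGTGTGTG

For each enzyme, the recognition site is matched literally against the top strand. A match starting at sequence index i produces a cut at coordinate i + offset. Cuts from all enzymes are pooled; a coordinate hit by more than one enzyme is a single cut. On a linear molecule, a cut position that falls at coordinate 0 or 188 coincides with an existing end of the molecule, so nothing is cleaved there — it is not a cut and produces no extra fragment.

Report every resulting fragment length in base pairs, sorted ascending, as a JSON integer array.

Per-enzyme occurrences:
  ZebIII (TCCTCTC, off=0): no sites
  KluIII (AACGCAA, off=6): starts [54, 64, 100, 130] → cuts [60, 70, 106, 136]
  IvoX (ATAGC, off=3): starts [91, 112, 165] → cuts [94, 115, 168]
  LmaIX (AGGGGGTG, off=0): starts [73, 120, 141, 176] → cuts [73, 120, 141, 176]
  VbrII (TGAGGGAA, off=0): starts [81, 149] → cuts [81, 149]

Pooled cuts: [60, 70, 73, 81, 94, 106, 115, 120, 136, 141, 149, 168, 176]

Fragments:
  [0,60): 60 bp
  [60,70): 10 bp
  [70,73): 3 bp
  [73,81): 8 bp
  [81,94): 13 bp
  [94,106): 12 bp
  [106,115): 9 bp
  [115,120): 5 bp
  [120,136): 16 bp
  [136,141): 5 bp
  [141,149): 8 bp
  [149,168): 19 bp
  [168,176): 8 bp
  [176,188): 12 bp

[3,5,5,8,8,8,9,10,12,12,13,16,19,60]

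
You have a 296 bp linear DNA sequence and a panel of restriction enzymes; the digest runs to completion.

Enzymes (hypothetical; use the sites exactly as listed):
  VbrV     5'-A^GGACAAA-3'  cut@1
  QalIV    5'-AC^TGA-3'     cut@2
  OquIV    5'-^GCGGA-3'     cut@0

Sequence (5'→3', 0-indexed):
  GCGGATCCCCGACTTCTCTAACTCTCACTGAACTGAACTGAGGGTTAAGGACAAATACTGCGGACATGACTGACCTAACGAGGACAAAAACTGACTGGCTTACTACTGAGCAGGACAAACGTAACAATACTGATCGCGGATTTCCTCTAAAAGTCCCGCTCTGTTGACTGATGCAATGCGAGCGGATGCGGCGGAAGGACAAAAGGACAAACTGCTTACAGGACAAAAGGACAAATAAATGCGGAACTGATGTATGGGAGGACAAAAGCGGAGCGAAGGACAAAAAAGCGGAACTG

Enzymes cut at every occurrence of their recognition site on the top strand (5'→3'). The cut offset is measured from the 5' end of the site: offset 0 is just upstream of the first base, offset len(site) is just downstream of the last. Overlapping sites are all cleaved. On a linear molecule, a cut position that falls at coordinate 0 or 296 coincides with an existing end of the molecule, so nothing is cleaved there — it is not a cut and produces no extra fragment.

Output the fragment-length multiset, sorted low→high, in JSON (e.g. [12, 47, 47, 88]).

Per-enzyme occurrences:
  VbrV AGGACAAA/1: at [47, 80, 111, 195, 203, 219, 227, 258, 276] ⇒ [48, 81, 112, 196, 204, 220, 228, 259, 277]
  QalIV ACTGA/2: at [26, 31, 36, 68, 89, 104, 128, 166, 245] ⇒ [28, 33, 38, 70, 91, 106, 130, 168, 247]
  OquIV GCGGA/0: at [0, 59, 135, 181, 190, 240, 267, 287] ⇒ [59, 135, 181, 190, 240, 267, 287] (position 0 is a terminus of the linear molecule — no cut)

Pooled cuts: [28, 33, 38, 48, 59, 70, 81, 91, 106, 112, 130, 135, 168, 181, 190, 196, 204, 220, 228, 240, 247, 259, 267, 277, 287]

Fragments:
  [0,28): 28 bp
  [28,33): 5 bp
  [33,38): 5 bp
  [38,48): 10 bp
  [48,59): 11 bp
  [59,70): 11 bp
  [70,81): 11 bp
  [81,91): 10 bp
  [91,106): 15 bp
  [106,112): 6 bp
  [112,130): 18 bp
  [130,135): 5 bp
  [135,168): 33 bp
  [168,181): 13 bp
  [181,190): 9 bp
  [190,196): 6 bp
  [196,204): 8 bp
  [204,220): 16 bp
  [220,228): 8 bp
  [228,240): 12 bp
  [240,247): 7 bp
  [247,259): 12 bp
  [259,267): 8 bp
  [267,277): 10 bp
  [277,287): 10 bp
  [287,296): 9 bp

[5,5,5,6,6,7,8,8,8,9,9,10,10,10,10,11,11,11,12,12,13,15,16,18,28,33]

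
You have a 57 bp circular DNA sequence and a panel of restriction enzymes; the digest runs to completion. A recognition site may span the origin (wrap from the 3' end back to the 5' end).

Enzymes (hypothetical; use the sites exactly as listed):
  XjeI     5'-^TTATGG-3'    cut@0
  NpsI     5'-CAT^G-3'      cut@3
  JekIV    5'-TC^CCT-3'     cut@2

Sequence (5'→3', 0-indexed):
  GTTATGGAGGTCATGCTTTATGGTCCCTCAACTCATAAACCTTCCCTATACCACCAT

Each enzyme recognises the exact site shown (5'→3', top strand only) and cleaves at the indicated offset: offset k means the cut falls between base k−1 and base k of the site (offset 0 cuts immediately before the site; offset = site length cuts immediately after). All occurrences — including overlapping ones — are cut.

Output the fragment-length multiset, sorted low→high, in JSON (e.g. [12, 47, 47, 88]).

Scan for sites:
  XjeI (TTATGG, off=0): starts [1, 17] → cuts [1, 17]
  NpsI (CATG, off=3): starts [11, 54] → cuts [0, 14]
  JekIV (TCCCT, off=2): starts [23, 42] → cuts [25, 44]

Pooled cuts: [0, 1, 14, 17, 25, 44]

Fragments:
  0→1: 1 bp
  1→14: 13 bp
  14→17: 3 bp
  17→25: 8 bp
  25→44: 19 bp
  44→0 (wrap): 57-44+0 = 13 bp

[1,3,8,13,13,19]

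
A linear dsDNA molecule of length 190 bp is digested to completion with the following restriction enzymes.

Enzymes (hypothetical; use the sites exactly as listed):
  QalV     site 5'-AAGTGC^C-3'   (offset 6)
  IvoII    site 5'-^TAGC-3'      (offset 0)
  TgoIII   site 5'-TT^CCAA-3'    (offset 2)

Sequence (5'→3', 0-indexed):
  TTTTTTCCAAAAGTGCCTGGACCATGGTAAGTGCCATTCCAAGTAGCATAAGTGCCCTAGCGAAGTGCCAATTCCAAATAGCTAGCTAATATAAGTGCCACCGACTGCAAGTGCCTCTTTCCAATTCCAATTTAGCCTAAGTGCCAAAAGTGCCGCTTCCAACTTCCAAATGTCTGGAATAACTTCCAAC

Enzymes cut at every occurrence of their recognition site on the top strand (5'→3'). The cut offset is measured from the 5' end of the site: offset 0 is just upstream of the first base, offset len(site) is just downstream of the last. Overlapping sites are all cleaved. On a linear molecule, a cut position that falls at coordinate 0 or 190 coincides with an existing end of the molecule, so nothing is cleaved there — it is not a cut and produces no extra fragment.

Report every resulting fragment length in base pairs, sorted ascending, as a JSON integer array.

[2,4,4,5,5,5,5,5,6,6,6,6,7,9,10,11,12,12,16,16,18,20]

Site scan:
  QalV AAGTGCC/6: at [10, 28, 49, 62, 92, 108, 138, 147] ⇒ [16, 34, 55, 68, 98, 114, 144, 153]
  IvoII TAGC/0: at [43, 57, 78, 82, 132] ⇒ [43, 57, 78, 82, 132]
  TgoIII TTCCAA/2: at [4, 36, 71, 118, 124, 156, 163, 183] ⇒ [6, 38, 73, 120, 126, 158, 165, 185]

Pooled cuts: [6, 16, 34, 38, 43, 55, 57, 68, 73, 78, 82, 98, 114, 120, 126, 132, 144, 153, 158, 165, 185]

Fragment lengths:
  [0,6): 6 bp
  [6,16): 10 bp
  [16,34): 18 bp
  [34,38): 4 bp
  [38,43): 5 bp
  [43,55): 12 bp
  [55,57): 2 bp
  [57,68): 11 bp
  [68,73): 5 bp
  [73,78): 5 bp
  [78,82): 4 bp
  [82,98): 16 bp
  [98,114): 16 bp
  [114,120): 6 bp
  [120,126): 6 bp
  [126,132): 6 bp
  [132,144): 12 bp
  [144,153): 9 bp
  [153,158): 5 bp
  [158,165): 7 bp
  [165,185): 20 bp
  [185,190): 5 bp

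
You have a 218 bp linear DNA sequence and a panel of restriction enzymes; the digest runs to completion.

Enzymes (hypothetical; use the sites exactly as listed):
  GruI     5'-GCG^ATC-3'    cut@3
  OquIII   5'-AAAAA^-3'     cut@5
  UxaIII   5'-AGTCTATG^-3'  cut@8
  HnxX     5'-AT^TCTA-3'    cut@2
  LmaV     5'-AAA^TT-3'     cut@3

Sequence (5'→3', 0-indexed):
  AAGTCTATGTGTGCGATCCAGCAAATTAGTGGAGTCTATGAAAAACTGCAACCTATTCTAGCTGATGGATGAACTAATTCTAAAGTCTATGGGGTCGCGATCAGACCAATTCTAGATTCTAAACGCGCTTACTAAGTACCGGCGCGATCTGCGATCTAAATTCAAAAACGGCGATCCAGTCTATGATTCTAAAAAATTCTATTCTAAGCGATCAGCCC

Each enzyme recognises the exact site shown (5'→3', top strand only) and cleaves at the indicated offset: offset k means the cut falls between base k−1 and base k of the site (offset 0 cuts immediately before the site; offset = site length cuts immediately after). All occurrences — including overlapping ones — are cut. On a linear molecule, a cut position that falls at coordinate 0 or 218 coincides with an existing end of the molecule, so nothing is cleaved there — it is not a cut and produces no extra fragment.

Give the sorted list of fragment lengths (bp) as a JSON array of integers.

[1,1,2,5,5,5,6,7,7,7,8,8,8,8,8,9,10,11,11,12,13,15,22,29]

Scan for sites:
  GruI GCGATC/3: at [12, 96, 143, 150, 170, 207] ⇒ [15, 99, 146, 153, 173, 210]
  OquIII AAAAA/5: at [40, 163, 190, 191] ⇒ [45, 168, 195, 196]
  UxaIII AGTCTATG/8: at [1, 32, 83, 177] ⇒ [9, 40, 91, 185]
  HnxX ATTCTA/2: at [54, 76, 108, 115, 185, 195, 200] ⇒ [56, 78, 110, 117, 187, 197, 202]
  LmaV AAATT/3: at [22, 157, 193] ⇒ [25, 160, 196]

All cut coordinates (distinct, sorted): [9, 15, 25, 40, 45, 56, 78, 91, 99, 110, 117, 146, 153, 160, 168, 173, 185, 187, 195, 196, 197, 202, 210]

Fragments:
  [0,9): 9 bp
  [9,15): 6 bp
  [15,25): 10 bp
  [25,40): 15 bp
  [40,45): 5 bp
  [45,56): 11 bp
  [56,78): 22 bp
  [78,91): 13 bp
  [91,99): 8 bp
  [99,110): 11 bp
  [110,117): 7 bp
  [117,146): 29 bp
  [146,153): 7 bp
  [153,160): 7 bp
  [160,168): 8 bp
  [168,173): 5 bp
  [173,185): 12 bp
  [185,187): 2 bp
  [187,195): 8 bp
  [195,196): 1 bp
  [196,197): 1 bp
  [197,202): 5 bp
  [202,210): 8 bp
  [210,218): 8 bp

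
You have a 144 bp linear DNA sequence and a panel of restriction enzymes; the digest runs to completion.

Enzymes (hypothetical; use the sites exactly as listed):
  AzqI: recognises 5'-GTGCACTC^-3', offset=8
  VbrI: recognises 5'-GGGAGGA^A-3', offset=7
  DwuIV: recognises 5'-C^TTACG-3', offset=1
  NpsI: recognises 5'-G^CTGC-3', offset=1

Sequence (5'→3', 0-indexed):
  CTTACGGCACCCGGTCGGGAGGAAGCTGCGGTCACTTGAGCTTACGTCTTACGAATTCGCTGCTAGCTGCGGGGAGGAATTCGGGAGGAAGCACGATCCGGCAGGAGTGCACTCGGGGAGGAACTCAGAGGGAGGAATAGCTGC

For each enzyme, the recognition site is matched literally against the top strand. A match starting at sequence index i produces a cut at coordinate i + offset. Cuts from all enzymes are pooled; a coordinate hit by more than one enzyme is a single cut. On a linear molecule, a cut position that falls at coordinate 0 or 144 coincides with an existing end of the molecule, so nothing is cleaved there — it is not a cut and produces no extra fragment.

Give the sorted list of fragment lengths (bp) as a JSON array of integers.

Per-enzyme occurrences:
  AzqI (GTGCACTC, off=8): starts [106] → cuts [114]
  VbrI (GGGAGGAA, off=7): starts [16, 71, 82, 115, 129] → cuts [23, 78, 89, 122, 136]
  DwuIV (CTTACG, off=1): starts [0, 40, 47] → cuts [1, 41, 48]
  NpsI (GCTGC, off=1): starts [24, 58, 65, 139] → cuts [25, 59, 66, 140]

All cut coordinates (distinct, sorted): [1, 23, 25, 41, 48, 59, 66, 78, 89, 114, 122, 136, 140]

Fragment lengths:
  [0,1): 1 bp
  [1,23): 22 bp
  [23,25): 2 bp
  [25,41): 16 bp
  [41,48): 7 bp
  [48,59): 11 bp
  [59,66): 7 bp
  [66,78): 12 bp
  [78,89): 11 bp
  [89,114): 25 bp
  [114,122): 8 bp
  [122,136): 14 bp
  [136,140): 4 bp
  [140,144): 4 bp

[1,2,4,4,7,7,8,11,11,12,14,16,22,25]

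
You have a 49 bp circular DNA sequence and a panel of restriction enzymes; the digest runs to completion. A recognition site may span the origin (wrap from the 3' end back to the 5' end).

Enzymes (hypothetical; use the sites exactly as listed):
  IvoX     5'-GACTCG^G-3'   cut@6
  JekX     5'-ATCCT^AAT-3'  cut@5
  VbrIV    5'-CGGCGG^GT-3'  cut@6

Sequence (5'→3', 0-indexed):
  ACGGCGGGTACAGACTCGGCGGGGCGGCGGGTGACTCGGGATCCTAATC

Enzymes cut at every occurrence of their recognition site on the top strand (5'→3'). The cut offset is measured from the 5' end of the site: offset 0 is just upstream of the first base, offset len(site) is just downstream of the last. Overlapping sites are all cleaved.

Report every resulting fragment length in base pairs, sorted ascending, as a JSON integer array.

[7,8,11,11,12]

Site scan:
  IvoX GACTCGG/6: at [12, 32] ⇒ [18, 38]
  JekX ATCCTAAT/5: at [40] ⇒ [45]
  VbrIV CGGCGGGT/6: at [1, 24] ⇒ [7, 30]

Pooled cuts: [7, 18, 30, 38, 45]

Fragments:
  7→18: 11 bp
  18→30: 12 bp
  30→38: 8 bp
  38→45: 7 bp
  45→7 (wrap): 49-45+7 = 11 bp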